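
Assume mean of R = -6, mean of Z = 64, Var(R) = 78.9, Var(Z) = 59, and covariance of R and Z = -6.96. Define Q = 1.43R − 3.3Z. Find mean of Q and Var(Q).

mean of Q = 1.43·mean of R + (-3.3)·mean of Z = 1.43·(-6) + (-3.3)·64 = -219.78.
Var(Q) = a²·Var(R) + b²·Var(Z) + 2ab·covariance of R and Z with a = 1.43, b = -3.3.
= 1.43²·78.9 + (-3.3)²·59 + 2·1.43·(-3.3)·(-6.96)
= 161.34261 + 642.51 + 65.68848 = 869.54109.

mean of Q = -219.78, Var(Q) = 869.54109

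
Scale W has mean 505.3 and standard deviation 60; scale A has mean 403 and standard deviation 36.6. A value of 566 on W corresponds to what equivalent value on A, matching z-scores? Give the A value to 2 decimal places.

A = 440.03

z = (566 − 505.3)/60 ≈ 1.0117.
A = 403 + z·36.6 = 403 + (566 − 505.3)·36.6/60 ≈ 440.03.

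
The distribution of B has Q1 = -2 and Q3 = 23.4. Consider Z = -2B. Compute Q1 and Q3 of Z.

a = -2 < 0 reverses order: Q1(Z) comes from Q3(B), Q3(Z) from Q1(B).
Q1(Z) = (-2)·23.4 = -46.8; Q3(Z) = (-2)·(-2) = 4.

Q1(Z) = -46.8, Q3(Z) = 4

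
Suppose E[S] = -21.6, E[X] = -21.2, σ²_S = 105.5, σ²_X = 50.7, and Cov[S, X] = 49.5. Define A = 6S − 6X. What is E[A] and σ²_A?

E[A] = 6·E[S] + (-6)·E[X] = 6·(-21.6) + (-6)·(-21.2) = -2.4.
σ²_A = a²·σ²_S + b²·σ²_X + 2ab·Cov[S, X] with a = 6, b = -6.
= 6²·105.5 + (-6)²·50.7 + 2·6·(-6)·49.5
= 3798 + 1825.2 + (-3564) = 2059.2.

E[A] = -2.4, σ²_A = 2059.2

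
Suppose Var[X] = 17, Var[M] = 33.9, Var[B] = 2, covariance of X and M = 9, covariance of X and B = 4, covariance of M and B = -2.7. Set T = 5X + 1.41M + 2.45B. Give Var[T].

Var[T] = a²·Var[X] + b²·Var[M] + c²·Var[B] + 2ab·covariance of X and M + 2ac·covariance of X and B + 2bc·covariance of M and B, with a = 5, b = 1.41, c = 2.45.
= 425 + 67.39659 + 12.005 + 126.9 + 98 + (-18.6543)
= 710.64729.

Var[T] = 710.64729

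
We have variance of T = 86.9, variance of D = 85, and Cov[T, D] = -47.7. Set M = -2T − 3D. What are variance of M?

variance of M = 540.2

variance of M = a²·variance of T + b²·variance of D + 2ab·Cov[T, D] with a = -2, b = -3.
= (-2)²·86.9 + (-3)²·85 + 2·(-2)·(-3)·(-47.7)
= 347.6 + 765 + (-572.4) = 540.2.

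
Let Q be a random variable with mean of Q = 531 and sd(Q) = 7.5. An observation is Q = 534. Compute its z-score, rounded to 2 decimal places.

z = (Q − mean of Q) / sd(Q) = (534 − 531) / 7.5 = 0.40.

z = 0.40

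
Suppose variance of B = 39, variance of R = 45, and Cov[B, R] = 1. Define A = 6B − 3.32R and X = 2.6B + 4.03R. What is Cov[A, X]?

Cov[A, X] = 21.866

By bilinearity, Cov[A, X] = ac·variance of B + bd·variance of R + (ad+bc)·Cov[B, R], with a=6, b=-3.32, c=2.6, d=4.03.
ac·variance of B = 6·2.6·39 = 608.4
bd·variance of R = (-3.32)·4.03·45 = -602.082
(ad+bc)·Cov[B, R] = (15.548)·1 = 15.548
Cov[A, X] = 608.4 + (-602.082) + 15.548 = 21.866.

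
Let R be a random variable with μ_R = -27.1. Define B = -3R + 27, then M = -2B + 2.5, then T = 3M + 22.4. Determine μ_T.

μ_B = (-3)·(-27.1) + 27 = 108.3.
μ_M = (-2)·108.3 + 2.5 = -214.1.
μ_T = 3·(-214.1) + 22.4 = -619.9.

μ_T = -619.9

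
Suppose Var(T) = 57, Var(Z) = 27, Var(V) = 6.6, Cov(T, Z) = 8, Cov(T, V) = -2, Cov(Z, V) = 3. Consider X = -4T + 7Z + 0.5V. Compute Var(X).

Var(X) = 1817.65

Var(X) = a²·Var(T) + b²·Var(Z) + c²·Var(V) + 2ab·Cov(T, Z) + 2ac·Cov(T, V) + 2bc·Cov(Z, V), with a = -4, b = 7, c = 0.5.
= 912 + 1323 + 1.65 + (-448) + 8 + 21
= 1817.65.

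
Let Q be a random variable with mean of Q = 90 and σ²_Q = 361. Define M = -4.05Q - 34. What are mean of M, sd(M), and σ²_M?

mean of M = -398.5, sd(M) = 76.95, σ²_M = 5921.3025

M = -4.05Q - 34 is linear with a = -4.05, b = -34.
mean of M = a·mean of Q + b = (-4.05)·90 + (-34) = -398.5.
sd(Q) = √361 = 19.
sd(M) = |a|·sd(Q) = |-4.05|·19 = 76.95.
σ²_M = a²·σ²_Q = (-4.05)²·361 = 5921.3025 (the additive constant -34 does not affect variance).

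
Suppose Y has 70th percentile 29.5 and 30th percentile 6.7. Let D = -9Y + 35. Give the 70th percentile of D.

Since a = -9 < 0 the transformation is decreasing, reversing order: the 70th percentile of D corresponds to the 30th percentile of Y.
So P_{70}(D) = a·P_{30}(Y) + b = (-9)·6.7 + 35 = -25.3.

70th percentile of D = -25.3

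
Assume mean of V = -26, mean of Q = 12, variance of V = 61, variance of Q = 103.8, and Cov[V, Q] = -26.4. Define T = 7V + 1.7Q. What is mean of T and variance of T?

mean of T = -161.6, variance of T = 2660.662

mean of T = 7·mean of V + 1.7·mean of Q = 7·(-26) + 1.7·12 = -161.6.
variance of T = a²·variance of V + b²·variance of Q + 2ab·Cov[V, Q] with a = 7, b = 1.7.
= 7²·61 + 1.7²·103.8 + 2·7·1.7·(-26.4)
= 2989 + 299.982 + (-628.32) = 2660.662.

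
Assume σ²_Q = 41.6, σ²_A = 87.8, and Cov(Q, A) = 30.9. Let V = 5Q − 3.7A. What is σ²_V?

σ²_V = a²·σ²_Q + b²·σ²_A + 2ab·Cov(Q, A) with a = 5, b = -3.7.
= 5²·41.6 + (-3.7)²·87.8 + 2·5·(-3.7)·30.9
= 1040 + 1201.982 + (-1143.3) = 1098.682.

σ²_V = 1098.682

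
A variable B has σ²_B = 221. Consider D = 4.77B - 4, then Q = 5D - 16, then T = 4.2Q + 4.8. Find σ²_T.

σ²_D = 4.77²·221 = 5028.3909.
σ²_Q = 5²·5028.3909 = 125709.7725.
σ²_T = 4.2²·125709.7725 = 2217520.3869.

σ²_T = 2217520.3869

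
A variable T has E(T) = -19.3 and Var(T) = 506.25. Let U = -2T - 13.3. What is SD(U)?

SD(U) = 45

U = -2T - 13.3 is linear with a = -2, b = -13.3.
SD(T) = √506.25 = 22.5.
SD(U) = |a|·SD(T) = |-2|·22.5 = 45.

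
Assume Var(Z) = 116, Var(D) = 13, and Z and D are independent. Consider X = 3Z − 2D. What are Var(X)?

Var(X) = a²·Var(Z) + b²·Var(D) + 2ab·covariance of Z and D with a = 3, b = -2.
Independence gives covariance of Z and D = 0.
= 3²·116 + (-2)²·13 + 2·3·(-2)·0
= 1044 + 52 + 0 = 1096.

Var(X) = 1096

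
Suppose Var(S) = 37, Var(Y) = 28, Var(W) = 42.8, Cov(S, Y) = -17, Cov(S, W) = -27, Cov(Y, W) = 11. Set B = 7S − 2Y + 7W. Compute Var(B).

Var(B) = a²·Var(S) + b²·Var(Y) + c²·Var(W) + 2ab·Cov(S, Y) + 2ac·Cov(S, W) + 2bc·Cov(Y, W), with a = 7, b = -2, c = 7.
= 1813 + 112 + 2097.2 + 476 + (-2646) + (-308)
= 1544.2.

Var(B) = 1544.2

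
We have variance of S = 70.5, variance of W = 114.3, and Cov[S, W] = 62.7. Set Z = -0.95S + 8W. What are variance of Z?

variance of Z = 6425.78625

variance of Z = a²·variance of S + b²·variance of W + 2ab·Cov[S, W] with a = -0.95, b = 8.
= (-0.95)²·70.5 + 8²·114.3 + 2·(-0.95)·8·62.7
= 63.62625 + 7315.2 + (-953.04) = 6425.78625.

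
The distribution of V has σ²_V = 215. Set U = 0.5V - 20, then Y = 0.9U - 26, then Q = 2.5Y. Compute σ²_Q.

σ²_U = 0.5²·215 = 53.75.
σ²_Y = 0.9²·53.75 = 43.5375.
σ²_Q = 2.5²·43.5375 = 272.109375.

σ²_Q = 272.109375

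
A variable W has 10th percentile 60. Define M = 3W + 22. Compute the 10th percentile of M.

10th percentile of M = 202

Since a = 3 > 0 the transformation is increasing, so the 10th percentile of M = a·(P_{10} of W) + b = 3·60 + 22 = 202.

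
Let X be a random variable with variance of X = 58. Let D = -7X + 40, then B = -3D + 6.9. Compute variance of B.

variance of D = (-7)²·58 = 2842.
variance of B = (-3)²·2842 = 25578.

variance of B = 25578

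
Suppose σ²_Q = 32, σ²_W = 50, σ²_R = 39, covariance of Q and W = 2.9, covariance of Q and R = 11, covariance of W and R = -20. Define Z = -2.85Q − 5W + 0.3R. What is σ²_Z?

σ²_Z = a²·σ²_Q + b²·σ²_W + c²·σ²_R + 2ab·covariance of Q and W + 2ac·covariance of Q and R + 2bc·covariance of W and R, with a = -2.85, b = -5, c = 0.3.
= 259.92 + 1250 + 3.51 + 82.65 + (-18.81) + 60
= 1637.27.

σ²_Z = 1637.27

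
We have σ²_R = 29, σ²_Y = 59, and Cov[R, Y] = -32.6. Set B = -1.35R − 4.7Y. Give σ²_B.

σ²_B = 942.4685

σ²_B = a²·σ²_R + b²·σ²_Y + 2ab·Cov[R, Y] with a = -1.35, b = -4.7.
= (-1.35)²·29 + (-4.7)²·59 + 2·(-1.35)·(-4.7)·(-32.6)
= 52.8525 + 1303.31 + (-413.694) = 942.4685.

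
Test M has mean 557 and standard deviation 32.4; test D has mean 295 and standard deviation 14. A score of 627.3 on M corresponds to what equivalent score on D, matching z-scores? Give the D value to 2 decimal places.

D = 325.38

z = (627.3 − 557)/32.4 ≈ 2.1698.
D = 295 + z·14 = 295 + (627.3 − 557)·14/32.4 ≈ 325.38.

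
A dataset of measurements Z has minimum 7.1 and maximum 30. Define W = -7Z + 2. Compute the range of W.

Range of Z = 30 − 7.1 = 22.9.
Range(W) = |a|·Range(Z) = |-7|·22.9 = 160.3.

Range(W) = 160.3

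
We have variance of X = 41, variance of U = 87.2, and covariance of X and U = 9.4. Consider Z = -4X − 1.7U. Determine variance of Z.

variance of Z = 1035.848

variance of Z = a²·variance of X + b²·variance of U + 2ab·covariance of X and U with a = -4, b = -1.7.
= (-4)²·41 + (-1.7)²·87.2 + 2·(-4)·(-1.7)·9.4
= 656 + 252.008 + 127.84 = 1035.848.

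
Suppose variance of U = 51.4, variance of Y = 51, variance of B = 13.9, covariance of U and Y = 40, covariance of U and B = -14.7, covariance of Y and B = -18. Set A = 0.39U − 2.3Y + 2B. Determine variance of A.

variance of A = 404.11594

variance of A = a²·variance of U + b²·variance of Y + c²·variance of B + 2ab·covariance of U and Y + 2ac·covariance of U and B + 2bc·covariance of Y and B, with a = 0.39, b = -2.3, c = 2.
= 7.81794 + 269.79 + 55.6 + (-71.76) + (-22.932) + 165.6
= 404.11594.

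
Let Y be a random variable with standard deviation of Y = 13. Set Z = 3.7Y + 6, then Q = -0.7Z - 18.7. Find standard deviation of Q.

standard deviation of Z = |3.7|·13 = 48.1.
standard deviation of Q = |-0.7|·48.1 = 33.67.

standard deviation of Q = 33.67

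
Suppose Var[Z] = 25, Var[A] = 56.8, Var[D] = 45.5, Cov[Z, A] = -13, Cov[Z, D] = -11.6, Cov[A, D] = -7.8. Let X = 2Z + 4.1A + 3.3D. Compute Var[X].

Var[X] = a²·Var[Z] + b²·Var[A] + c²·Var[D] + 2ab·Cov[Z, A] + 2ac·Cov[Z, D] + 2bc·Cov[A, D], with a = 2, b = 4.1, c = 3.3.
= 100 + 954.808 + 495.495 + (-213.2) + (-153.12) + (-211.068)
= 972.915.

Var[X] = 972.915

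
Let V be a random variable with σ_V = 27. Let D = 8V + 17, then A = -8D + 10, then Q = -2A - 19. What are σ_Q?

σ_D = |8|·27 = 216.
σ_A = |-8|·216 = 1728.
σ_Q = |-2|·1728 = 3456.

σ_Q = 3456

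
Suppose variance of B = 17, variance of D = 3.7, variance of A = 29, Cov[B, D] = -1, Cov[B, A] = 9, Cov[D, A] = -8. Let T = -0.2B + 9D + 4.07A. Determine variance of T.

variance of T = 183.6301

variance of T = a²·variance of B + b²·variance of D + c²·variance of A + 2ab·Cov[B, D] + 2ac·Cov[B, A] + 2bc·Cov[D, A], with a = -0.2, b = 9, c = 4.07.
= 0.68 + 299.7 + 480.3821 + 3.6 + (-14.652) + (-586.08)
= 183.6301.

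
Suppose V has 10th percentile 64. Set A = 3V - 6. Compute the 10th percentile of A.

10th percentile of A = 186

Since a = 3 > 0 the transformation is increasing, so the 10th percentile of A = a·(P_{10} of V) + b = 3·64 + (-6) = 186.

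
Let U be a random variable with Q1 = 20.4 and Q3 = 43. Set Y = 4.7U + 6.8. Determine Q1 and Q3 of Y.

a = 4.7 > 0: Q1(Y) = a·Q1(U)+b = 102.68, Q3(Y) = a·Q3(U)+b = 208.9.

Q1(Y) = 102.68, Q3(Y) = 208.9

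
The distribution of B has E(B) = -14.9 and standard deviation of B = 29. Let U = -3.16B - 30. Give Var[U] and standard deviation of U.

U = -3.16B - 30 is linear with a = -3.16, b = -30.
Var[B] = 29² = 841.
Var[U] = a²·Var[B] = (-3.16)²·841 = 8397.8896 (the additive constant -30 does not affect variance).
standard deviation of U = |a|·standard deviation of B = |-3.16|·29 = 91.64.

Var[U] = 8397.8896, standard deviation of U = 91.64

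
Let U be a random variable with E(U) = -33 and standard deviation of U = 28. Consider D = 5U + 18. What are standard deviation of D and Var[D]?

D = 5U + 18 is linear with a = 5, b = 18.
standard deviation of D = |a|·standard deviation of U = |5|·28 = 140.
Var[U] = 28² = 784.
Var[D] = a²·Var[U] = 5²·784 = 19600 (the additive constant 18 does not affect variance).

standard deviation of D = 140, Var[D] = 19600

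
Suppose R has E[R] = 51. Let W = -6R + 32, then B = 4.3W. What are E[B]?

E[B] = -1178.2

E[W] = (-6)·51 + 32 = -274.
E[B] = 4.3·(-274) = -1178.2.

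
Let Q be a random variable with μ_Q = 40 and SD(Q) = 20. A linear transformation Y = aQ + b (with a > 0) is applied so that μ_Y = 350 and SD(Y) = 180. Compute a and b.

SD(Y) = a·SD(Q) (a > 0), so a = 180/20 = 9.
μ_Y = a·μ_Q + b, so b = 350 − 9·40 = -10.

a = 9, b = -10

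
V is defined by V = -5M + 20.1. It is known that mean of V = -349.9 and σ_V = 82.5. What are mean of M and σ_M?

mean of M = 74, σ_M = 16.5

From V = -5M + 20.1: mean of V = a·mean of M + b, so mean of M = (mean of V − b)/a = (-349.9 − 20.1)/(-5) = 74.
σ_V = |a|·σ_M, so σ_M = 82.5/|-5| = 16.5.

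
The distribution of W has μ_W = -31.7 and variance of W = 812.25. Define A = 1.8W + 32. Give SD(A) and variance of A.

SD(A) = 51.3, variance of A = 2631.69

A = 1.8W + 32 is linear with a = 1.8, b = 32.
SD(W) = √812.25 = 28.5.
SD(A) = |a|·SD(W) = |1.8|·28.5 = 51.3.
variance of A = a²·variance of W = 1.8²·812.25 = 2631.69 (the additive constant 32 does not affect variance).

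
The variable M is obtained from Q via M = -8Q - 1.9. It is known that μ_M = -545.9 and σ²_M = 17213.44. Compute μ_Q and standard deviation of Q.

From M = -8Q - 1.9: μ_M = a·μ_Q + b, so μ_Q = (μ_M − b)/a = (-545.9 − (-1.9))/(-8) = 68.
standard deviation of M = √17213.44 = 131.2.
standard deviation of M = |a|·standard deviation of Q, so standard deviation of Q = 131.2/|-8| = 16.4.

μ_Q = 68, standard deviation of Q = 16.4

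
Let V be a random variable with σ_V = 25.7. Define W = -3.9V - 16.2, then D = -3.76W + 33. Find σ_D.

σ_D = 376.8648

σ_W = |-3.9|·25.7 = 100.23.
σ_D = |-3.76|·100.23 = 376.8648.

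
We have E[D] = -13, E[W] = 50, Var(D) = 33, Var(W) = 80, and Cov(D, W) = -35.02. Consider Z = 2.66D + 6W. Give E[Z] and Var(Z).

E[Z] = 2.66·E[D] + 6·E[W] = 2.66·(-13) + 6·50 = 265.42.
Var(Z) = a²·Var(D) + b²·Var(W) + 2ab·Cov(D, W) with a = 2.66, b = 6.
= 2.66²·33 + 6²·80 + 2·2.66·6·(-35.02)
= 233.4948 + 2880 + (-1117.8384) = 1995.6564.

E[Z] = 265.42, Var(Z) = 1995.6564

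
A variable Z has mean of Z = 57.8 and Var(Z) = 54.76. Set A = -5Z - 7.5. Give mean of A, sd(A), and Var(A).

A = -5Z - 7.5 is linear with a = -5, b = -7.5.
mean of A = a·mean of Z + b = (-5)·57.8 + (-7.5) = -296.5.
sd(Z) = √54.76 = 7.4.
sd(A) = |a|·sd(Z) = |-5|·7.4 = 37.
Var(A) = a²·Var(Z) = (-5)²·54.76 = 1369 (the additive constant -7.5 does not affect variance).

mean of A = -296.5, sd(A) = 37, Var(A) = 1369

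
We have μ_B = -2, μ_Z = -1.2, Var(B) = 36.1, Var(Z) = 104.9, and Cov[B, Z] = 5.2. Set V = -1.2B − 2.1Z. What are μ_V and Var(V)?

μ_V = (-1.2)·μ_B + (-2.1)·μ_Z = (-1.2)·(-2) + (-2.1)·(-1.2) = 4.92.
Var(V) = a²·Var(B) + b²·Var(Z) + 2ab·Cov[B, Z] with a = -1.2, b = -2.1.
= (-1.2)²·36.1 + (-2.1)²·104.9 + 2·(-1.2)·(-2.1)·5.2
= 51.984 + 462.609 + 26.208 = 540.801.

μ_V = 4.92, Var(V) = 540.801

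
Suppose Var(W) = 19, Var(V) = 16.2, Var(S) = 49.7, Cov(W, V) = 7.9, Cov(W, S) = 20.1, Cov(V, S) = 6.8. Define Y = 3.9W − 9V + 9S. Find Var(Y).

Var(Y) = 5381.73

Var(Y) = a²·Var(W) + b²·Var(V) + c²·Var(S) + 2ab·Cov(W, V) + 2ac·Cov(W, S) + 2bc·Cov(V, S), with a = 3.9, b = -9, c = 9.
= 288.99 + 1312.2 + 4025.7 + (-554.58) + 1411.02 + (-1101.6)
= 5381.73.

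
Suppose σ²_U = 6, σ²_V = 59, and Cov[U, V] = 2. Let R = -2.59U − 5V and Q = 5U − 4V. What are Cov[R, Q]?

By bilinearity, Cov[R, Q] = ac·σ²_U + bd·σ²_V + (ad+bc)·Cov[U, V], with a=-2.59, b=-5, c=5, d=-4.
ac·σ²_U = (-2.59)·5·6 = -77.7
bd·σ²_V = (-5)·(-4)·59 = 1180
(ad+bc)·Cov[U, V] = (-14.64)·2 = -29.28
Cov[R, Q] = -77.7 + 1180 + (-29.28) = 1073.02.

Cov[R, Q] = 1073.02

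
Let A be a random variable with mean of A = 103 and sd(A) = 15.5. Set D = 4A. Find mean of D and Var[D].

D = 4A is linear with a = 4, b = 0.
mean of D = a·mean of A + b = 4·103 = 412.
Var[A] = 15.5² = 240.25.
Var[D] = a²·Var[A] = 4²·240.25 = 3844.

mean of D = 412, Var[D] = 3844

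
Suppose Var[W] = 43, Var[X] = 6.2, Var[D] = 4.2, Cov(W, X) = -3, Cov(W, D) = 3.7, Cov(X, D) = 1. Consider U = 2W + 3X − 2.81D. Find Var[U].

Var[U] = 166.51562

Var[U] = a²·Var[W] + b²·Var[X] + c²·Var[D] + 2ab·Cov(W, X) + 2ac·Cov(W, D) + 2bc·Cov(X, D), with a = 2, b = 3, c = -2.81.
= 172 + 55.8 + 33.16362 + (-36) + (-41.588) + (-16.86)
= 166.51562.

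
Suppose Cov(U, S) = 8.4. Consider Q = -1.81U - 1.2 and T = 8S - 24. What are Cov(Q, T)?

Cov(Q, T) = a·c·Cov(U, S) = (-1.81)·8·8.4 = -121.632. Additive constants drop out.

Cov(Q, T) = -121.632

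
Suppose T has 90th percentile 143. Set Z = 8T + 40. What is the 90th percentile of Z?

90th percentile of Z = 1184

Since a = 8 > 0 the transformation is increasing, so the 90th percentile of Z = a·(P_{90} of T) + b = 8·143 + 40 = 1184.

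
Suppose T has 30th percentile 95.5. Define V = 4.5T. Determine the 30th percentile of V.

Since a = 4.5 > 0 the transformation is increasing, so the 30th percentile of V = a·(P_{30} of T) + b = 4.5·95.5 = 429.75.

30th percentile of V = 429.75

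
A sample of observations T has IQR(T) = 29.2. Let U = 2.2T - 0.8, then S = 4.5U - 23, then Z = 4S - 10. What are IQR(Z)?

IQR(U) = |2.2|·29.2 = 64.24.
IQR(S) = |4.5|·64.24 = 289.08.
IQR(Z) = |4|·289.08 = 1156.32.

IQR(Z) = 1156.32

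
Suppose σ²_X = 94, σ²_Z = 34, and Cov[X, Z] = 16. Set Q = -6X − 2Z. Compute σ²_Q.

σ²_Q = a²·σ²_X + b²·σ²_Z + 2ab·Cov[X, Z] with a = -6, b = -2.
= (-6)²·94 + (-2)²·34 + 2·(-6)·(-2)·16
= 3384 + 136 + 384 = 3904.

σ²_Q = 3904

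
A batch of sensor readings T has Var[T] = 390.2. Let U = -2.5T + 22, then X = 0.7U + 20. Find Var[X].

Var[U] = (-2.5)²·390.2 = 2438.75.
Var[X] = 0.7²·2438.75 = 1194.9875.

Var[X] = 1194.9875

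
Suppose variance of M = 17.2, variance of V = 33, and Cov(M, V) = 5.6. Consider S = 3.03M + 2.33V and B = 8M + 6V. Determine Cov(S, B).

By bilinearity, Cov(S, B) = ac·variance of M + bd·variance of V + (ad+bc)·Cov(M, V), with a=3.03, b=2.33, c=8, d=6.
ac·variance of M = 3.03·8·17.2 = 416.928
bd·variance of V = 2.33·6·33 = 461.34
(ad+bc)·Cov(M, V) = (36.82)·5.6 = 206.192
Cov(S, B) = 416.928 + 461.34 + 206.192 = 1084.46.

Cov(S, B) = 1084.46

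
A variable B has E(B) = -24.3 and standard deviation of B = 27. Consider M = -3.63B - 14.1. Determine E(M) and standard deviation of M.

E(M) = 74.109, standard deviation of M = 98.01

M = -3.63B - 14.1 is linear with a = -3.63, b = -14.1.
E(M) = a·E(B) + b = (-3.63)·(-24.3) + (-14.1) = 74.109.
standard deviation of M = |a|·standard deviation of B = |-3.63|·27 = 98.01.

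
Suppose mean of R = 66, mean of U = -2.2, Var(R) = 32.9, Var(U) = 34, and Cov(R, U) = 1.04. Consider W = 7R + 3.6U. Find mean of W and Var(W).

mean of W = 454.08, Var(W) = 2105.156

mean of W = 7·mean of R + 3.6·mean of U = 7·66 + 3.6·(-2.2) = 454.08.
Var(W) = a²·Var(R) + b²·Var(U) + 2ab·Cov(R, U) with a = 7, b = 3.6.
= 7²·32.9 + 3.6²·34 + 2·7·3.6·1.04
= 1612.1 + 440.64 + 52.416 = 2105.156.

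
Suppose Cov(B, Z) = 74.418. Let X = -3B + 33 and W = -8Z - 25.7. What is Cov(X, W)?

Cov(X, W) = 1786.032

Cov(X, W) = a·c·Cov(B, Z) = (-3)·(-8)·74.418 = 1786.032. Additive constants drop out.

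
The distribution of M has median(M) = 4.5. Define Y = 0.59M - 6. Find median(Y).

A linear map preserves order up to sign, so median(Y) = a·median(M) + b = 0.59·4.5 + (-6) = -3.345.

median(Y) = -3.345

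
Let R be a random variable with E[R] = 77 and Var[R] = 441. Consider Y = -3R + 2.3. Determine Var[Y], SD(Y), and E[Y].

Var[Y] = 3969, SD(Y) = 63, E[Y] = -228.7

Y = -3R + 2.3 is linear with a = -3, b = 2.3.
Var[Y] = a²·Var[R] = (-3)²·441 = 3969 (the additive constant 2.3 does not affect variance).
SD(R) = √441 = 21.
SD(Y) = |a|·SD(R) = |-3|·21 = 63.
E[Y] = a·E[R] + b = (-3)·77 + 2.3 = -228.7.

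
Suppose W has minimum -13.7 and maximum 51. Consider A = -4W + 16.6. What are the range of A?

Range of W = 51 − (-13.7) = 64.7.
Range(A) = |a|·Range(W) = |-4|·64.7 = 258.8.

Range(A) = 258.8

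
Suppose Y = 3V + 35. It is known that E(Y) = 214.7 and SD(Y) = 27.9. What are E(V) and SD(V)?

From Y = 3V + 35: E(Y) = a·E(V) + b, so E(V) = (E(Y) − b)/a = (214.7 − 35)/3 = 59.9.
SD(Y) = |a|·SD(V), so SD(V) = 27.9/|3| = 9.3.

E(V) = 59.9, SD(V) = 9.3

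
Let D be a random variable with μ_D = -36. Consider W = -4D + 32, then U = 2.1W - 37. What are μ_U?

μ_U = 332.6

μ_W = (-4)·(-36) + 32 = 176.
μ_U = 2.1·176 + (-37) = 332.6.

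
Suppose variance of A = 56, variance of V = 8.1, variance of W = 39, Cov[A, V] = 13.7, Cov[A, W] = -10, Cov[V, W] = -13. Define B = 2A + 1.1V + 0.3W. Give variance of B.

variance of B = a²·variance of A + b²·variance of V + c²·variance of W + 2ab·Cov[A, V] + 2ac·Cov[A, W] + 2bc·Cov[V, W], with a = 2, b = 1.1, c = 0.3.
= 224 + 9.801 + 3.51 + 60.28 + (-12) + (-8.58)
= 277.011.

variance of B = 277.011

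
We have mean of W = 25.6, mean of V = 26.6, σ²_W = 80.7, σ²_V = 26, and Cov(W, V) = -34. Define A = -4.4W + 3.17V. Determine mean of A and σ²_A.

mean of A = -28.318, σ²_A = 2772.0874

mean of A = (-4.4)·mean of W + 3.17·mean of V = (-4.4)·25.6 + 3.17·26.6 = -28.318.
σ²_A = a²·σ²_W + b²·σ²_V + 2ab·Cov(W, V) with a = -4.4, b = 3.17.
= (-4.4)²·80.7 + 3.17²·26 + 2·(-4.4)·3.17·(-34)
= 1562.352 + 261.2714 + 948.464 = 2772.0874.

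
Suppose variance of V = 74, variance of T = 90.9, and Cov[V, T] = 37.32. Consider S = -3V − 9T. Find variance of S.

variance of S = 10044.18

variance of S = a²·variance of V + b²·variance of T + 2ab·Cov[V, T] with a = -3, b = -9.
= (-3)²·74 + (-9)²·90.9 + 2·(-3)·(-9)·37.32
= 666 + 7362.9 + 2015.28 = 10044.18.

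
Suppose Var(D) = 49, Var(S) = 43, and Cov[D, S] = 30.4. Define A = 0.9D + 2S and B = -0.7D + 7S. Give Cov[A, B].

By bilinearity, Cov[A, B] = ac·Var(D) + bd·Var(S) + (ad+bc)·Cov[D, S], with a=0.9, b=2, c=-0.7, d=7.
ac·Var(D) = 0.9·(-0.7)·49 = -30.87
bd·Var(S) = 2·7·43 = 602
(ad+bc)·Cov[D, S] = (4.9)·30.4 = 148.96
Cov[A, B] = -30.87 + 602 + 148.96 = 720.09.

Cov[A, B] = 720.09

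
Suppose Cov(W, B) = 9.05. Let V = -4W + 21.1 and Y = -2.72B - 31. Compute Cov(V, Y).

Cov(V, Y) = a·c·Cov(W, B) = (-4)·(-2.72)·9.05 = 98.464. Additive constants drop out.

Cov(V, Y) = 98.464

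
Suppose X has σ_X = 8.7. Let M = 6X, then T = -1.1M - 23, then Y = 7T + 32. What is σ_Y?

σ_Y = 401.94

σ_M = |6|·8.7 = 52.2.
σ_T = |-1.1|·52.2 = 57.42.
σ_Y = |7|·57.42 = 401.94.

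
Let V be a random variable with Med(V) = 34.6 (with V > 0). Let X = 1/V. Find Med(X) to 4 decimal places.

1/V is monotone on this domain, so Med(X) = 1/(34.6) ≈ 0.0289.

Med(X) = 0.0289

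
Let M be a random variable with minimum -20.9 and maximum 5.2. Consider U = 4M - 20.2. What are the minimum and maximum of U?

min(U) = -103.8, max(U) = 0.6

a = 4 > 0, so min(U) = a·min(M)+b = 4·(-20.9) + (-20.2) = -103.8 and max(U) = 4·5.2 + (-20.2) = 0.6.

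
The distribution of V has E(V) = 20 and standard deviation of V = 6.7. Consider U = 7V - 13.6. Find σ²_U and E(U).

σ²_U = 2199.61, E(U) = 126.4

U = 7V - 13.6 is linear with a = 7, b = -13.6.
σ²_V = 6.7² = 44.89.
σ²_U = a²·σ²_V = 7²·44.89 = 2199.61 (the additive constant -13.6 does not affect variance).
E(U) = a·E(V) + b = 7·20 + (-13.6) = 126.4.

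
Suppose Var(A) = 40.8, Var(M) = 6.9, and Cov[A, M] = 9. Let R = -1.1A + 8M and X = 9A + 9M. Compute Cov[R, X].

By bilinearity, Cov[R, X] = ac·Var(A) + bd·Var(M) + (ad+bc)·Cov[A, M], with a=-1.1, b=8, c=9, d=9.
ac·Var(A) = (-1.1)·9·40.8 = -403.92
bd·Var(M) = 8·9·6.9 = 496.8
(ad+bc)·Cov[A, M] = (62.1)·9 = 558.9
Cov[R, X] = -403.92 + 496.8 + 558.9 = 651.78.

Cov[R, X] = 651.78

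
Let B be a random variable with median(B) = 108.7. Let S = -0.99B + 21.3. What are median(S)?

A linear map preserves order up to sign, so median(S) = a·median(B) + b = (-0.99)·108.7 + 21.3 = -86.313.

median(S) = -86.313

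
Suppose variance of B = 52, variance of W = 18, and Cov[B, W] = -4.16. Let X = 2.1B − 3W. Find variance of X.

variance of X = a²·variance of B + b²·variance of W + 2ab·Cov[B, W] with a = 2.1, b = -3.
= 2.1²·52 + (-3)²·18 + 2·2.1·(-3)·(-4.16)
= 229.32 + 162 + 52.416 = 443.736.

variance of X = 443.736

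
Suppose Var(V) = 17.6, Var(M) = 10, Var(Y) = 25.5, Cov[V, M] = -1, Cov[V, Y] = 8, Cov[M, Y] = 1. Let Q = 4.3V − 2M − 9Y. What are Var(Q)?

Var(Q) = a²·Var(V) + b²·Var(M) + c²·Var(Y) + 2ab·Cov[V, M] + 2ac·Cov[V, Y] + 2bc·Cov[M, Y], with a = 4.3, b = -2, c = -9.
= 325.424 + 40 + 2065.5 + 17.2 + (-619.2) + 36
= 1864.924.

Var(Q) = 1864.924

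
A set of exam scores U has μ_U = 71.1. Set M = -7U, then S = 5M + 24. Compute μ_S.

μ_M = (-7)·71.1 = -497.7.
μ_S = 5·(-497.7) + 24 = -2464.5.

μ_S = -2464.5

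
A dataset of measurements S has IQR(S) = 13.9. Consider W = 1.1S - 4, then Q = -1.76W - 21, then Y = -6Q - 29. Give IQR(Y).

IQR(W) = |1.1|·13.9 = 15.29.
IQR(Q) = |-1.76|·15.29 = 26.9104.
IQR(Y) = |-6|·26.9104 = 161.4624.

IQR(Y) = 161.4624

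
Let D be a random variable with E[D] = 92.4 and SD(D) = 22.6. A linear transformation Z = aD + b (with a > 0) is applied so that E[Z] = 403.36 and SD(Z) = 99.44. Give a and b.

a = 4.4, b = -3.2

SD(Z) = a·SD(D) (a > 0), so a = 99.44/22.6 = 4.4.
E[Z] = a·E[D] + b, so b = 403.36 − 4.4·92.4 = -3.2.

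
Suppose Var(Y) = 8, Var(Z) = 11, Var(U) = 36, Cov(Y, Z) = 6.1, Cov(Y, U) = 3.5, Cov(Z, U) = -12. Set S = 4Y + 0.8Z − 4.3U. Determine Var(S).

Var(S) = a²·Var(Y) + b²·Var(Z) + c²·Var(U) + 2ab·Cov(Y, Z) + 2ac·Cov(Y, U) + 2bc·Cov(Z, U), with a = 4, b = 0.8, c = -4.3.
= 128 + 7.04 + 665.64 + 39.04 + (-120.4) + 82.56
= 801.88.

Var(S) = 801.88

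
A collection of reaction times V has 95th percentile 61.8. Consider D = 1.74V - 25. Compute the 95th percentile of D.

95th percentile of D = 82.532

Since a = 1.74 > 0 the transformation is increasing, so the 95th percentile of D = a·(P_{95} of V) + b = 1.74·61.8 + (-25) = 82.532.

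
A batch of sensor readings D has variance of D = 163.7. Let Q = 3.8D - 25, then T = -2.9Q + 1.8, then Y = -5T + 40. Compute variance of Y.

variance of Y = 496994.837

variance of Q = 3.8²·163.7 = 2363.828.
variance of T = (-2.9)²·2363.828 = 19879.79348.
variance of Y = (-5)²·19879.79348 = 496994.837.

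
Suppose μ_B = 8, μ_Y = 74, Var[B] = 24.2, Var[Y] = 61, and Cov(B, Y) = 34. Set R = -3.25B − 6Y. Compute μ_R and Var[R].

μ_R = (-3.25)·μ_B + (-6)·μ_Y = (-3.25)·8 + (-6)·74 = -470.
Var[R] = a²·Var[B] + b²·Var[Y] + 2ab·Cov(B, Y) with a = -3.25, b = -6.
= (-3.25)²·24.2 + (-6)²·61 + 2·(-3.25)·(-6)·34
= 255.6125 + 2196 + 1326 = 3777.6125.

μ_R = -470, Var[R] = 3777.6125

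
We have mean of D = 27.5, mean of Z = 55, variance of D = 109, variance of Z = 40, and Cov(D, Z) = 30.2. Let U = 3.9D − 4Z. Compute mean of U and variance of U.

mean of U = -112.75, variance of U = 1355.65

mean of U = 3.9·mean of D + (-4)·mean of Z = 3.9·27.5 + (-4)·55 = -112.75.
variance of U = a²·variance of D + b²·variance of Z + 2ab·Cov(D, Z) with a = 3.9, b = -4.
= 3.9²·109 + (-4)²·40 + 2·3.9·(-4)·30.2
= 1657.89 + 640 + (-942.24) = 1355.65.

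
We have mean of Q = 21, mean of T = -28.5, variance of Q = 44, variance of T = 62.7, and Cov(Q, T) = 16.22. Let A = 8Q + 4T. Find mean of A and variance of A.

mean of A = 8·mean of Q + 4·mean of T = 8·21 + 4·(-28.5) = 54.
variance of A = a²·variance of Q + b²·variance of T + 2ab·Cov(Q, T) with a = 8, b = 4.
= 8²·44 + 4²·62.7 + 2·8·4·16.22
= 2816 + 1003.2 + 1038.08 = 4857.28.

mean of A = 54, variance of A = 4857.28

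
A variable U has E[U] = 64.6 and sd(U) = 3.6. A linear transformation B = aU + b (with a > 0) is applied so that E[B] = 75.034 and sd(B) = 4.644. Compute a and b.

sd(B) = a·sd(U) (a > 0), so a = 4.644/3.6 = 1.29.
E[B] = a·E[U] + b, so b = 75.034 − 1.29·64.6 = -8.3.

a = 1.29, b = -8.3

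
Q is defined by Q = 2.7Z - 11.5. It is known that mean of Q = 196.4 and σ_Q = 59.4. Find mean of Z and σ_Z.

From Q = 2.7Z - 11.5: mean of Q = a·mean of Z + b, so mean of Z = (mean of Q − b)/a = (196.4 − (-11.5))/2.7 = 77.
σ_Q = |a|·σ_Z, so σ_Z = 59.4/|2.7| = 22.

mean of Z = 77, σ_Z = 22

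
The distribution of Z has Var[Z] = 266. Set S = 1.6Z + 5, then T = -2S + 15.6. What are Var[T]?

Var[T] = 2723.84

Var[S] = 1.6²·266 = 680.96.
Var[T] = (-2)²·680.96 = 2723.84.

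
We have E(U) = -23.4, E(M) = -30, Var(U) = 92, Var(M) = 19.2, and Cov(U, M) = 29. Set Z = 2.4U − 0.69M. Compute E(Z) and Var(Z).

E(Z) = -35.46, Var(Z) = 443.01312

E(Z) = 2.4·E(U) + (-0.69)·E(M) = 2.4·(-23.4) + (-0.69)·(-30) = -35.46.
Var(Z) = a²·Var(U) + b²·Var(M) + 2ab·Cov(U, M) with a = 2.4, b = -0.69.
= 2.4²·92 + (-0.69)²·19.2 + 2·2.4·(-0.69)·29
= 529.92 + 9.14112 + (-96.048) = 443.01312.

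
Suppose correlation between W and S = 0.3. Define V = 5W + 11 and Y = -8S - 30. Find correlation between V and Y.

correlation between V and Y = -0.3

Linear rescalings preserve |correlation|; the slopes 5 and -8 have opposite signs, so the correlation flips sign: correlation between V and Y = −correlation between W and S = -0.3.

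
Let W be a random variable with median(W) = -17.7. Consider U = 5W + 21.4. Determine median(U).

A linear map preserves order up to sign, so median(U) = a·median(W) + b = 5·(-17.7) + 21.4 = -67.1.

median(U) = -67.1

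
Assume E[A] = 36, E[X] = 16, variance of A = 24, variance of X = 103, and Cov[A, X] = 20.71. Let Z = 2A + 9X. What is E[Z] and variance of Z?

E[Z] = 2·E[A] + 9·E[X] = 2·36 + 9·16 = 216.
variance of Z = a²·variance of A + b²·variance of X + 2ab·Cov[A, X] with a = 2, b = 9.
= 2²·24 + 9²·103 + 2·2·9·20.71
= 96 + 8343 + 745.56 = 9184.56.

E[Z] = 216, variance of Z = 9184.56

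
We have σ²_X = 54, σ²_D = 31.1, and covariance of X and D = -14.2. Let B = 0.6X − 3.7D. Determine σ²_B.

σ²_B = a²·σ²_X + b²·σ²_D + 2ab·covariance of X and D with a = 0.6, b = -3.7.
= 0.6²·54 + (-3.7)²·31.1 + 2·0.6·(-3.7)·(-14.2)
= 19.44 + 425.759 + 63.048 = 508.247.

σ²_B = 508.247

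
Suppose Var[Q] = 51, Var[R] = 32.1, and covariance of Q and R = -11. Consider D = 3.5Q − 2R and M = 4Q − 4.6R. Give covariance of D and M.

By bilinearity, covariance of D and M = ac·Var[Q] + bd·Var[R] + (ad+bc)·covariance of Q and R, with a=3.5, b=-2, c=4, d=-4.6.
ac·Var[Q] = 3.5·4·51 = 714
bd·Var[R] = (-2)·(-4.6)·32.1 = 295.32
(ad+bc)·covariance of Q and R = (-24.1)·(-11) = 265.1
covariance of D and M = 714 + 295.32 + 265.1 = 1274.42.

covariance of D and M = 1274.42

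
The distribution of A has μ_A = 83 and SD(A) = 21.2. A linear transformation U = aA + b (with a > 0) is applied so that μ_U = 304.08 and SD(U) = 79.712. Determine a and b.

a = 3.76, b = -8

SD(U) = a·SD(A) (a > 0), so a = 79.712/21.2 = 3.76.
μ_U = a·μ_A + b, so b = 304.08 − 3.76·83 = -8.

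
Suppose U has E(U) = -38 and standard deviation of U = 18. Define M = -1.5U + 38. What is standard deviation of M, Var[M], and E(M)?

M = -1.5U + 38 is linear with a = -1.5, b = 38.
standard deviation of M = |a|·standard deviation of U = |-1.5|·18 = 27.
Var[U] = 18² = 324.
Var[M] = a²·Var[U] = (-1.5)²·324 = 729 (the additive constant 38 does not affect variance).
E(M) = a·E(U) + b = (-1.5)·(-38) + 38 = 95.

standard deviation of M = 27, Var[M] = 729, E(M) = 95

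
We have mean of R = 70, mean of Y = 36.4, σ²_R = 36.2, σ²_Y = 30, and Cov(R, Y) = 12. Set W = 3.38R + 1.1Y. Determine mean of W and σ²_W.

mean of W = 276.64, σ²_W = 539.09528

mean of W = 3.38·mean of R + 1.1·mean of Y = 3.38·70 + 1.1·36.4 = 276.64.
σ²_W = a²·σ²_R + b²·σ²_Y + 2ab·Cov(R, Y) with a = 3.38, b = 1.1.
= 3.38²·36.2 + 1.1²·30 + 2·3.38·1.1·12
= 413.56328 + 36.3 + 89.232 = 539.09528.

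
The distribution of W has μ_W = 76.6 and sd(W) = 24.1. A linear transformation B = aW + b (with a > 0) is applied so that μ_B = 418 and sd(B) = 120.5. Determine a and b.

a = 5, b = 35

sd(B) = a·sd(W) (a > 0), so a = 120.5/24.1 = 5.
μ_B = a·μ_W + b, so b = 418 − 5·76.6 = 35.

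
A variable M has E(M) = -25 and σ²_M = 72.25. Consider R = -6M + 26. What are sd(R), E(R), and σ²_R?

R = -6M + 26 is linear with a = -6, b = 26.
sd(M) = √72.25 = 8.5.
sd(R) = |a|·sd(M) = |-6|·8.5 = 51.
E(R) = a·E(M) + b = (-6)·(-25) + 26 = 176.
σ²_R = a²·σ²_M = (-6)²·72.25 = 2601 (the additive constant 26 does not affect variance).

sd(R) = 51, E(R) = 176, σ²_R = 2601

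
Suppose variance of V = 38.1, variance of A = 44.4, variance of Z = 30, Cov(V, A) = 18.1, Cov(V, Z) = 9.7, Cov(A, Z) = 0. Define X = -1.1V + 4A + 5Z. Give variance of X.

variance of X = 1240.521

variance of X = a²·variance of V + b²·variance of A + c²·variance of Z + 2ab·Cov(V, A) + 2ac·Cov(V, Z) + 2bc·Cov(A, Z), with a = -1.1, b = 4, c = 5.
= 46.101 + 710.4 + 750 + (-159.28) + (-106.7) + 0
= 1240.521.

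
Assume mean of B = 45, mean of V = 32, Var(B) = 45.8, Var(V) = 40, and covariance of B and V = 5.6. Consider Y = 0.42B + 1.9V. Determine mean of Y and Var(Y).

mean of Y = 79.7, Var(Y) = 161.41672

mean of Y = 0.42·mean of B + 1.9·mean of V = 0.42·45 + 1.9·32 = 79.7.
Var(Y) = a²·Var(B) + b²·Var(V) + 2ab·covariance of B and V with a = 0.42, b = 1.9.
= 0.42²·45.8 + 1.9²·40 + 2·0.42·1.9·5.6
= 8.07912 + 144.4 + 8.9376 = 161.41672.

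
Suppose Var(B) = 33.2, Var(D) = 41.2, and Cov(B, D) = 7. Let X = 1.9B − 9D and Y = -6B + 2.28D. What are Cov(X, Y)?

By bilinearity, Cov(X, Y) = ac·Var(B) + bd·Var(D) + (ad+bc)·Cov(B, D), with a=1.9, b=-9, c=-6, d=2.28.
ac·Var(B) = 1.9·(-6)·33.2 = -378.48
bd·Var(D) = (-9)·2.28·41.2 = -845.424
(ad+bc)·Cov(B, D) = (58.332)·7 = 408.324
Cov(X, Y) = -378.48 + (-845.424) + 408.324 = -815.58.

Cov(X, Y) = -815.58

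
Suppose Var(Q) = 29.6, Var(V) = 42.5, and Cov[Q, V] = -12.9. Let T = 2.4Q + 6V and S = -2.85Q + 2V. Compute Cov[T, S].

Cov[T, S] = 466.206

By bilinearity, Cov[T, S] = ac·Var(Q) + bd·Var(V) + (ad+bc)·Cov[Q, V], with a=2.4, b=6, c=-2.85, d=2.
ac·Var(Q) = 2.4·(-2.85)·29.6 = -202.464
bd·Var(V) = 6·2·42.5 = 510
(ad+bc)·Cov[Q, V] = (-12.3)·(-12.9) = 158.67
Cov[T, S] = -202.464 + 510 + 158.67 = 466.206.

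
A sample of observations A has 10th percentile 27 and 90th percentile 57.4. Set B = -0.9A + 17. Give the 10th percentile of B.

Since a = -0.9 < 0 the transformation is decreasing, reversing order: the 10th percentile of B corresponds to the 90th percentile of A.
So P_{10}(B) = a·P_{90}(A) + b = (-0.9)·57.4 + 17 = -34.66.

10th percentile of B = -34.66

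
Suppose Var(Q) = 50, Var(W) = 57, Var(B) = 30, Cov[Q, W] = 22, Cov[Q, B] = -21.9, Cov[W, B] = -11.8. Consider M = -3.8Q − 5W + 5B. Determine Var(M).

Var(M) = 5155.2

Var(M) = a²·Var(Q) + b²·Var(W) + c²·Var(B) + 2ab·Cov[Q, W] + 2ac·Cov[Q, B] + 2bc·Cov[W, B], with a = -3.8, b = -5, c = 5.
= 722 + 1425 + 750 + 836 + 832.2 + 590
= 5155.2.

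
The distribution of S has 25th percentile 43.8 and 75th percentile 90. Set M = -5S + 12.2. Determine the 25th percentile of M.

25th percentile of M = -437.8

Since a = -5 < 0 the transformation is decreasing, reversing order: the 25th percentile of M corresponds to the 75th percentile of S.
So P_{25}(M) = a·P_{75}(S) + b = (-5)·90 + 12.2 = -437.8.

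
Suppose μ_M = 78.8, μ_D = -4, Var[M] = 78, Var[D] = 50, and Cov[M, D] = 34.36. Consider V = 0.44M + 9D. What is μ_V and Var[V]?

μ_V = 0.44·μ_M + 9·μ_D = 0.44·78.8 + 9·(-4) = -1.328.
Var[V] = a²·Var[M] + b²·Var[D] + 2ab·Cov[M, D] with a = 0.44, b = 9.
= 0.44²·78 + 9²·50 + 2·0.44·9·34.36
= 15.1008 + 4050 + 272.1312 = 4337.232.

μ_V = -1.328, Var[V] = 4337.232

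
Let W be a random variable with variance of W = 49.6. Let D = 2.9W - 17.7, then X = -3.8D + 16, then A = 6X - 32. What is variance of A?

variance of A = 216843.97824

variance of D = 2.9²·49.6 = 417.136.
variance of X = (-3.8)²·417.136 = 6023.44384.
variance of A = 6²·6023.44384 = 216843.97824.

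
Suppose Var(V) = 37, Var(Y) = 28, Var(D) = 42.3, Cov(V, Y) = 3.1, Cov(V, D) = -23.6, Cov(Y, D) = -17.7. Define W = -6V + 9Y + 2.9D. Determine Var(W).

Var(W) = a²·Var(V) + b²·Var(Y) + c²·Var(D) + 2ab·Cov(V, Y) + 2ac·Cov(V, D) + 2bc·Cov(Y, D), with a = -6, b = 9, c = 2.9.
= 1332 + 2268 + 355.743 + (-334.8) + 821.28 + (-923.94)
= 3518.283.

Var(W) = 3518.283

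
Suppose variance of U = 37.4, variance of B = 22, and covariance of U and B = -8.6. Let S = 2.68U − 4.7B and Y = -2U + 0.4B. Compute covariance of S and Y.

By bilinearity, covariance of S and Y = ac·variance of U + bd·variance of B + (ad+bc)·covariance of U and B, with a=2.68, b=-4.7, c=-2, d=0.4.
ac·variance of U = 2.68·(-2)·37.4 = -200.464
bd·variance of B = (-4.7)·0.4·22 = -41.36
(ad+bc)·covariance of U and B = (10.472)·(-8.6) = -90.0592
covariance of S and Y = -200.464 + (-41.36) + (-90.0592) = -331.8832.

covariance of S and Y = -331.8832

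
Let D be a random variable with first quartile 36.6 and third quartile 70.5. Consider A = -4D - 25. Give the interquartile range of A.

IQR of D = Q3 − Q1 = 70.5 − 36.6 = 33.9.
Under A = aD + b, IQR(A) = |a|·IQR(D) = |-4|·33.9 = 135.6 (shifts cancel; spread scales by |a|).

IQR(A) = 135.6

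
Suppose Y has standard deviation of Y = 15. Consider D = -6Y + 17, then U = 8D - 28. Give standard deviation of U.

standard deviation of U = 720

standard deviation of D = |-6|·15 = 90.
standard deviation of U = |8|·90 = 720.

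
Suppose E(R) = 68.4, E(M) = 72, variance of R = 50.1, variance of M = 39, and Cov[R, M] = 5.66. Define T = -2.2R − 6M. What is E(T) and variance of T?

E(T) = (-2.2)·E(R) + (-6)·E(M) = (-2.2)·68.4 + (-6)·72 = -582.48.
variance of T = a²·variance of R + b²·variance of M + 2ab·Cov[R, M] with a = -2.2, b = -6.
= (-2.2)²·50.1 + (-6)²·39 + 2·(-2.2)·(-6)·5.66
= 242.484 + 1404 + 149.424 = 1795.908.

E(T) = -582.48, variance of T = 1795.908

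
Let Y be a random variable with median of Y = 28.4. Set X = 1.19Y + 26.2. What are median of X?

A linear map preserves order up to sign, so median of X = a·median of Y + b = 1.19·28.4 + 26.2 = 59.996.

median of X = 59.996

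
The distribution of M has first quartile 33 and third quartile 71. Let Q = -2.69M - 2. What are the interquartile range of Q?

IQR of M = Q3 − Q1 = 71 − 33 = 38.
Under Q = aM + b, IQR(Q) = |a|·IQR(M) = |-2.69|·38 = 102.22 (shifts cancel; spread scales by |a|).

IQR(Q) = 102.22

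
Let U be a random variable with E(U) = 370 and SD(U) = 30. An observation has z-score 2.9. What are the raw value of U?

U = 457

U = E(U) + z·SD(U) = 370 + 2.9·30 = 457.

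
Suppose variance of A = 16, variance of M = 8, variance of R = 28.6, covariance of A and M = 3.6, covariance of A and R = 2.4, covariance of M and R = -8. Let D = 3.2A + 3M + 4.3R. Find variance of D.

variance of D = a²·variance of A + b²·variance of M + c²·variance of R + 2ab·covariance of A and M + 2ac·covariance of A and R + 2bc·covariance of M and R, with a = 3.2, b = 3, c = 4.3.
= 163.84 + 72 + 528.814 + 69.12 + 66.048 + (-206.4)
= 693.422.

variance of D = 693.422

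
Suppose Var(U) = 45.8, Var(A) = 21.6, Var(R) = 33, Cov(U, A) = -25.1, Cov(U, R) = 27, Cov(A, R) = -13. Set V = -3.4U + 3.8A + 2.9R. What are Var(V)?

Var(V) = 948.506

Var(V) = a²·Var(U) + b²·Var(A) + c²·Var(R) + 2ab·Cov(U, A) + 2ac·Cov(U, R) + 2bc·Cov(A, R), with a = -3.4, b = 3.8, c = 2.9.
= 529.448 + 311.904 + 277.53 + 648.584 + (-532.44) + (-286.52)
= 948.506.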